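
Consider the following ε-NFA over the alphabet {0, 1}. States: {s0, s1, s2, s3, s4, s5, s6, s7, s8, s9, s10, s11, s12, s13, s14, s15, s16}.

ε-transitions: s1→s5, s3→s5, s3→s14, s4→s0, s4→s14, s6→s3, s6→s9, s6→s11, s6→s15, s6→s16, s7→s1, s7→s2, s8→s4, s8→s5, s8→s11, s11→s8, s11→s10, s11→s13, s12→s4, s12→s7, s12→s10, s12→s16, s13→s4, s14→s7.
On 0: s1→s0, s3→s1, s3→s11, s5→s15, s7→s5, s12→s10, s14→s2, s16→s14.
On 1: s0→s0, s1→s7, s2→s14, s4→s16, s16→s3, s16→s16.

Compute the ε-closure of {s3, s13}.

Start with {s3, s13}.
From s3 via ε: add s5, s14.
From s13 via ε: add s4.
From s4 via ε: add s0.
From s14 via ε: add s7.
From s7 via ε: add s1, s2.
No new states can be added; the closed set is {s0, s1, s2, s3, s4, s5, s7, s13, s14}.

{s0, s1, s2, s3, s4, s5, s7, s13, s14}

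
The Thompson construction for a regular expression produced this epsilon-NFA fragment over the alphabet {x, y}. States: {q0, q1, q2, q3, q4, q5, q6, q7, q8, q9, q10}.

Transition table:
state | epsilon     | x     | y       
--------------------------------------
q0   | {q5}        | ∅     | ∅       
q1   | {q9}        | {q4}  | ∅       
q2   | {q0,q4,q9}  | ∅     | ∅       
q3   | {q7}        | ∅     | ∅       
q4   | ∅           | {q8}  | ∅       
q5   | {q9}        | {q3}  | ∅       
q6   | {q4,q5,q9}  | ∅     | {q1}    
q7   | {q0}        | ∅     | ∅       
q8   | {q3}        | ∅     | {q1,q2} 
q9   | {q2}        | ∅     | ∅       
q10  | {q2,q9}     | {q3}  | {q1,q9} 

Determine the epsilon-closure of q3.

Start with {q3}.
From q3 via epsilon: add q7.
From q7 via epsilon: add q0.
From q0 via epsilon: add q5.
From q5 via epsilon: add q9.
From q9 via epsilon: add q2.
From q2 via epsilon: add q4.
No new states can be added; the closed set is {q0, q2, q3, q4, q5, q7, q9}.

{q0, q2, q3, q4, q5, q7, q9}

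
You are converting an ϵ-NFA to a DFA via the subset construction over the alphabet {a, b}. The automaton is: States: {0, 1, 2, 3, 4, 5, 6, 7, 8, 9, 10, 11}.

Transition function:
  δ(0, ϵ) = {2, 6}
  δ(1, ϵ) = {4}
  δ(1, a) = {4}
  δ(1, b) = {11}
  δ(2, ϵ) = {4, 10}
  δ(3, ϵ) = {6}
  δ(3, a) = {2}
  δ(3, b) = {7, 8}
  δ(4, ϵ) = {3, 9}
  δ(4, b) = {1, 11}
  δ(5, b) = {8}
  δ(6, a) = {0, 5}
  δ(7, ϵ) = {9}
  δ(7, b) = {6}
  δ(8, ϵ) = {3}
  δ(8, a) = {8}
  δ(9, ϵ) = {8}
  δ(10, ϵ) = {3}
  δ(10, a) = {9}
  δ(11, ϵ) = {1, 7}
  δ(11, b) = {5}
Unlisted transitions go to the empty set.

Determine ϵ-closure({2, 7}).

Start with {2, 7}.
From 2 via ϵ: add 4, 10.
From 7 via ϵ: add 9.
From 4 via ϵ: add 3.
From 9 via ϵ: add 8.
From 3 via ϵ: add 6.
No new states can be added; the closed set is {2, 3, 4, 6, 7, 8, 9, 10}.

{2, 3, 4, 6, 7, 8, 9, 10}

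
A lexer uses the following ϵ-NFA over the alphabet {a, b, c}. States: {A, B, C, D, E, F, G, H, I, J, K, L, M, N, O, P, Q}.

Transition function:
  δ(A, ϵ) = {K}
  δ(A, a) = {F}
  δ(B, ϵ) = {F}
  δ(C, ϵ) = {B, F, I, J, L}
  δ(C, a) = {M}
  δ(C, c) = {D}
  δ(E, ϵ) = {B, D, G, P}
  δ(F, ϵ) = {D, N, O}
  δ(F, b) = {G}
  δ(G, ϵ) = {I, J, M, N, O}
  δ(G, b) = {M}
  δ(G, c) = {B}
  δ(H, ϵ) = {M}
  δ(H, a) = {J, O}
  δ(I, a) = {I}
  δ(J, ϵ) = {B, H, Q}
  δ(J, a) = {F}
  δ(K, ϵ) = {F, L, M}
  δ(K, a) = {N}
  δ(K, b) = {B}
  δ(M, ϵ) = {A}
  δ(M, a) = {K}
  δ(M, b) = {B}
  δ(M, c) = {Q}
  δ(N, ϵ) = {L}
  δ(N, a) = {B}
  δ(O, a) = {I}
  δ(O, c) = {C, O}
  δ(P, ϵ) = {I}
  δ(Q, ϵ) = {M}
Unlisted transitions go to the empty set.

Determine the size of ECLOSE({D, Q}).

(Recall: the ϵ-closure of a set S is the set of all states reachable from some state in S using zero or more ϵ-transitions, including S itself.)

9

Start with {D, Q}.
From Q via ϵ: add M.
From M via ϵ: add A.
From A via ϵ: add K.
From K via ϵ: add F, L.
From F via ϵ: add N, O.
ϵ-closure = {A, D, F, K, L, M, N, O, Q}, which has 9 states.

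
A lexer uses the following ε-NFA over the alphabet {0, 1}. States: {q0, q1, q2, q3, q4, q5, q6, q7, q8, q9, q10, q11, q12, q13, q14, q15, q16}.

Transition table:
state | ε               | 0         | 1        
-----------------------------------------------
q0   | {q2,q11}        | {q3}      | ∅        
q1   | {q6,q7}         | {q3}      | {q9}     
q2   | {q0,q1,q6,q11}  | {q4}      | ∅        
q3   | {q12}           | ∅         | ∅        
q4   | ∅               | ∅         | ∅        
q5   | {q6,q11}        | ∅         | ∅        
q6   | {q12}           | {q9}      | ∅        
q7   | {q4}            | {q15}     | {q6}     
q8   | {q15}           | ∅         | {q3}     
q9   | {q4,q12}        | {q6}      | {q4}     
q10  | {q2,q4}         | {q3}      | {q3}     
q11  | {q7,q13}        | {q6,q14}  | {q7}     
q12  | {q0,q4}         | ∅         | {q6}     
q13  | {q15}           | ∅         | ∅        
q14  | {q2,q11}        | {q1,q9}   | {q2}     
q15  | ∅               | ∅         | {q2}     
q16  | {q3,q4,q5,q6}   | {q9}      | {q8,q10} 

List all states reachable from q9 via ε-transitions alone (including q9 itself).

Start with {q9}.
From q9 via ε: add q4, q12.
From q12 via ε: add q0.
From q0 via ε: add q2, q11.
From q2 via ε: add q1, q6.
From q11 via ε: add q7, q13.
From q13 via ε: add q15.
No new states can be added; the closed set is {q0, q1, q2, q4, q6, q7, q9, q11, q12, q13, q15}.

{q0, q1, q2, q4, q6, q7, q9, q11, q12, q13, q15}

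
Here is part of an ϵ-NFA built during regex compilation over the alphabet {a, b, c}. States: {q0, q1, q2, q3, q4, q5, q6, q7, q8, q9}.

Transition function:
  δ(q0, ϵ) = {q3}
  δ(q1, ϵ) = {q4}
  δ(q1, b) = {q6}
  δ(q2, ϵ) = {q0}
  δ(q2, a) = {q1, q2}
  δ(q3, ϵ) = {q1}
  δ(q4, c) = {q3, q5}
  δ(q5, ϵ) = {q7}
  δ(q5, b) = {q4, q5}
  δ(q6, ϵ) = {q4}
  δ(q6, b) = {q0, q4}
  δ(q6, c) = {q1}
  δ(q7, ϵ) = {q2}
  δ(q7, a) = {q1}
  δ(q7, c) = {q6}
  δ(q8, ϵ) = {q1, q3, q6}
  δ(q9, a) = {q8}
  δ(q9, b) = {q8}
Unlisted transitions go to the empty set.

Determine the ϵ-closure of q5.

Start with {q5}.
From q5 via ϵ: add q7.
From q7 via ϵ: add q2.
From q2 via ϵ: add q0.
From q0 via ϵ: add q3.
From q3 via ϵ: add q1.
From q1 via ϵ: add q4.
No new states can be added; the closed set is {q0, q1, q2, q3, q4, q5, q7}.

{q0, q1, q2, q3, q4, q5, q7}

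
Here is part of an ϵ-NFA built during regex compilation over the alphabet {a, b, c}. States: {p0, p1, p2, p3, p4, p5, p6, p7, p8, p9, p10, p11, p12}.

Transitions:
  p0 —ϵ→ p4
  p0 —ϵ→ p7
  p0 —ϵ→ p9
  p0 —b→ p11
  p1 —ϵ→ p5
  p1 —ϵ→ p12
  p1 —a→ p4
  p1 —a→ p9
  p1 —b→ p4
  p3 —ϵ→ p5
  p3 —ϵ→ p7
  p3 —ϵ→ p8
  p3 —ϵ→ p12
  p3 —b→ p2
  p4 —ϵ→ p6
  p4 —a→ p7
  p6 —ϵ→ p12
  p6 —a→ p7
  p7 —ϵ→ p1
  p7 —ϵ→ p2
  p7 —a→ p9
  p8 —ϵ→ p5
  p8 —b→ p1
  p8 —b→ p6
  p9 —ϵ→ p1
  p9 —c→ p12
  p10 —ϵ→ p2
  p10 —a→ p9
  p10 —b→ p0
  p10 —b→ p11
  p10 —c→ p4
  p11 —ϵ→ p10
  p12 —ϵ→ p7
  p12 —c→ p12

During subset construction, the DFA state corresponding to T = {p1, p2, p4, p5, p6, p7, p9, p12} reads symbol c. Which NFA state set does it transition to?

{p1, p2, p5, p7, p12}

p9 on c → {p12}.
p12 on c → {p12}.
No c-transition from p1, p2, p4, p5, p6, p7.
Union after reading c: {p12}.
Now take the ϵ-closure:
From p12 via ϵ: add p7.
From p7 via ϵ: add p1, p2.
From p1 via ϵ: add p5.
No new states can be added; the closed set is {p1, p2, p5, p7, p12}.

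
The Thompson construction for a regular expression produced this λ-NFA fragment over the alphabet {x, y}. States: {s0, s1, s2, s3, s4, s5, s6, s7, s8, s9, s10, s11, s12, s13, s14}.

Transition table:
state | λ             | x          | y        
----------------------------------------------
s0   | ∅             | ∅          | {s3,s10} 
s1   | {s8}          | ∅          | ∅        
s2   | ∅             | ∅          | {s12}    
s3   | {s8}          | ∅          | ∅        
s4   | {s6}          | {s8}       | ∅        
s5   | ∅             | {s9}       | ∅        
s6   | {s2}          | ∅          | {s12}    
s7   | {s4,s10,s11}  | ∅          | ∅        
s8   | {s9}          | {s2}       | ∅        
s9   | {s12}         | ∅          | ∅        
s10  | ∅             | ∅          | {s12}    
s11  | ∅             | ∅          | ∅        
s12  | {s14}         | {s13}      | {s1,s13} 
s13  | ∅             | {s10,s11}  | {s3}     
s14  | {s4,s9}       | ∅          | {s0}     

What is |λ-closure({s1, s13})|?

9

Start with {s1, s13}.
From s1 via λ: add s8.
From s8 via λ: add s9.
From s9 via λ: add s12.
From s12 via λ: add s14.
From s14 via λ: add s4.
From s4 via λ: add s6.
From s6 via λ: add s2.
λ-closure = {s1, s2, s4, s6, s8, s9, s12, s13, s14}, which has 9 states.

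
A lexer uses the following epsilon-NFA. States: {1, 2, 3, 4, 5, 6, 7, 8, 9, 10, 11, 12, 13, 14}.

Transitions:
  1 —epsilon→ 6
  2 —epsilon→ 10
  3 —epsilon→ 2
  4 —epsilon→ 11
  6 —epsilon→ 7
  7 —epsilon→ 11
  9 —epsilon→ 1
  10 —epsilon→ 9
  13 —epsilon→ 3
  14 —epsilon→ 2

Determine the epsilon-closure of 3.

Start with {3}.
From 3 via epsilon: add 2.
From 2 via epsilon: add 10.
From 10 via epsilon: add 9.
From 9 via epsilon: add 1.
From 1 via epsilon: add 6.
From 6 via epsilon: add 7.
From 7 via epsilon: add 11.
No new states can be added; the closed set is {1, 2, 3, 6, 7, 9, 10, 11}.

{1, 2, 3, 6, 7, 9, 10, 11}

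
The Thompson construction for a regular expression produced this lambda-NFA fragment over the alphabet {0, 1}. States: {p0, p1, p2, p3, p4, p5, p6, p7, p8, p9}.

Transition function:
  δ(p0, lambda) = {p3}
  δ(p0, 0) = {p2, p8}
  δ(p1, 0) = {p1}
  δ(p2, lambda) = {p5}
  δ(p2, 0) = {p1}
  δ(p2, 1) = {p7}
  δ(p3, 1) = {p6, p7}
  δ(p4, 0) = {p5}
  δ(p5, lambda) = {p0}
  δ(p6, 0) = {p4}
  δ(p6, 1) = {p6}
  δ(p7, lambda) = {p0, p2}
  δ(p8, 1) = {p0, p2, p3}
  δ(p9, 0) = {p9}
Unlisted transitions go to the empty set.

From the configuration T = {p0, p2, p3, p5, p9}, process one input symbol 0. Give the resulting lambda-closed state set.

p0 on 0 → {p2, p8}.
p2 on 0 → {p1}.
p9 on 0 → {p9}.
No 0-transition from p3, p5.
Union after reading 0: {p1, p2, p8, p9}.
Now take the lambda-closure:
From p2 via lambda: add p5.
From p5 via lambda: add p0.
From p0 via lambda: add p3.
No new states can be added; the closed set is {p0, p1, p2, p3, p5, p8, p9}.

{p0, p1, p2, p3, p5, p8, p9}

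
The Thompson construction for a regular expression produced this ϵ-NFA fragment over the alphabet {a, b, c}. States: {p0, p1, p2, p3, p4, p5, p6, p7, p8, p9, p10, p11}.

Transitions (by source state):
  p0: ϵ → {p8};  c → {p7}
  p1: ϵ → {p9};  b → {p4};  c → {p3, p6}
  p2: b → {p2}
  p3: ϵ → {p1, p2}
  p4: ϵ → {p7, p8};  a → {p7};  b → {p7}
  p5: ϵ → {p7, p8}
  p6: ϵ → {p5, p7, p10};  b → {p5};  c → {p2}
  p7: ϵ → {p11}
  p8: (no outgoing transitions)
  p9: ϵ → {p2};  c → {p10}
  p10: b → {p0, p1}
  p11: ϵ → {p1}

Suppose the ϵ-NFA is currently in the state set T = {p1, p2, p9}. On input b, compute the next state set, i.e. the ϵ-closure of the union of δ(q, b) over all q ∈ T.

p1 on b → {p4}.
p2 on b → {p2}.
No b-transition from p9.
Union after reading b: {p2, p4}.
Now take the ϵ-closure:
From p4 via ϵ: add p7, p8.
From p7 via ϵ: add p11.
From p11 via ϵ: add p1.
From p1 via ϵ: add p9.
No new states can be added; the closed set is {p1, p2, p4, p7, p8, p9, p11}.

{p1, p2, p4, p7, p8, p9, p11}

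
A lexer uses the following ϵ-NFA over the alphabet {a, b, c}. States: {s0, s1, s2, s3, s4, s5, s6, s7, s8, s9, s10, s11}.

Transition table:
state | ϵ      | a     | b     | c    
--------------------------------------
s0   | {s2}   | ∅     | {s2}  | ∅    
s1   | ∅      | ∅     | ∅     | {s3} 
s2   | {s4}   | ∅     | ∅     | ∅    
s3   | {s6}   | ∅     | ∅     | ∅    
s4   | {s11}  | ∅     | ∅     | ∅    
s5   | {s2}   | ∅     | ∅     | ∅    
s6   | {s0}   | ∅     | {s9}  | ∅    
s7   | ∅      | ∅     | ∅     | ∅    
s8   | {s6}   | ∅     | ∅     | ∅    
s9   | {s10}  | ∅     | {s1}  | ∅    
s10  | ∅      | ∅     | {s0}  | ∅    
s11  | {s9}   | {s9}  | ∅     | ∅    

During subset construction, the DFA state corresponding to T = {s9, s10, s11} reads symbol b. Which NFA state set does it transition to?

s9 on b → {s1}.
s10 on b → {s0}.
No b-transition from s11.
Union after reading b: {s0, s1}.
Now take the ϵ-closure:
From s0 via ϵ: add s2.
From s2 via ϵ: add s4.
From s4 via ϵ: add s11.
From s11 via ϵ: add s9.
From s9 via ϵ: add s10.
No new states can be added; the closed set is {s0, s1, s2, s4, s9, s10, s11}.

{s0, s1, s2, s4, s9, s10, s11}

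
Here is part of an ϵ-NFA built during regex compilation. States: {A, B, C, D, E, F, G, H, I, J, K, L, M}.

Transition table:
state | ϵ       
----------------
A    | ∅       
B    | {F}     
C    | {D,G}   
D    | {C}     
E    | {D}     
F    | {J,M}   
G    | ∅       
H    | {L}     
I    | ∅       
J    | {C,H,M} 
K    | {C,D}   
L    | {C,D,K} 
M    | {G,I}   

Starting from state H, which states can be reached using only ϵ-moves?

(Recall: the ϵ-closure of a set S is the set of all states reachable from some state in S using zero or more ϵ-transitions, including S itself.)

{C, D, G, H, K, L}

Start with {H}.
From H via ϵ: add L.
From L via ϵ: add C, D, K.
From C via ϵ: add G.
No new states can be added; the closed set is {C, D, G, H, K, L}.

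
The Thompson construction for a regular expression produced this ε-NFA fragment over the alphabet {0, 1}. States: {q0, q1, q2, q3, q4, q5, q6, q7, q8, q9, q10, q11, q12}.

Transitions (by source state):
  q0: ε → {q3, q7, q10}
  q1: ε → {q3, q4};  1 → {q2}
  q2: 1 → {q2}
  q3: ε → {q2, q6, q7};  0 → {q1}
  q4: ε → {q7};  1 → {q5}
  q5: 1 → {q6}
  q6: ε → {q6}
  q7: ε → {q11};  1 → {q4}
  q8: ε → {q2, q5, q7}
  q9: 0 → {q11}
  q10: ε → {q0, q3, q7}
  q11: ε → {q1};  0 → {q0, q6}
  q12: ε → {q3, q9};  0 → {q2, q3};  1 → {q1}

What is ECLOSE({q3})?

Start with {q3}.
From q3 via ε: add q2, q6, q7.
From q7 via ε: add q11.
From q11 via ε: add q1.
From q1 via ε: add q4.
No new states can be added; the closed set is {q1, q2, q3, q4, q6, q7, q11}.

{q1, q2, q3, q4, q6, q7, q11}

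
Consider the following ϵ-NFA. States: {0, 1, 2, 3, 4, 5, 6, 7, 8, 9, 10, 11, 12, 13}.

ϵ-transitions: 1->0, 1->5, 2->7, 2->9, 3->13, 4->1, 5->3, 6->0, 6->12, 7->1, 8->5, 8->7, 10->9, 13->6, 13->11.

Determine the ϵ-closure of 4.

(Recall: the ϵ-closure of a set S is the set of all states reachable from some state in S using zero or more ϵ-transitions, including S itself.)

Start with {4}.
From 4 via ϵ: add 1.
From 1 via ϵ: add 0, 5.
From 5 via ϵ: add 3.
From 3 via ϵ: add 13.
From 13 via ϵ: add 6, 11.
From 6 via ϵ: add 12.
No new states can be added; the closed set is {0, 1, 3, 4, 5, 6, 11, 12, 13}.

{0, 1, 3, 4, 5, 6, 11, 12, 13}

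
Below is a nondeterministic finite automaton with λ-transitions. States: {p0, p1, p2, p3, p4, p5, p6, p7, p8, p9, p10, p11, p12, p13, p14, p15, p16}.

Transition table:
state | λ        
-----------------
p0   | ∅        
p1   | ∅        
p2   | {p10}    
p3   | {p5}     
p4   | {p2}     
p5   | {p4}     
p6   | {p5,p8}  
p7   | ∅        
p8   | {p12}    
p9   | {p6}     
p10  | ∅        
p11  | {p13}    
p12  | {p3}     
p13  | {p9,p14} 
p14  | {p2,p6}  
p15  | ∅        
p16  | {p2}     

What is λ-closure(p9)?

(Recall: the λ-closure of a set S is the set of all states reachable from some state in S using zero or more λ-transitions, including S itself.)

Start with {p9}.
From p9 via λ: add p6.
From p6 via λ: add p5, p8.
From p5 via λ: add p4.
From p8 via λ: add p12.
From p4 via λ: add p2.
From p12 via λ: add p3.
From p2 via λ: add p10.
No new states can be added; the closed set is {p2, p3, p4, p5, p6, p8, p9, p10, p12}.

{p2, p3, p4, p5, p6, p8, p9, p10, p12}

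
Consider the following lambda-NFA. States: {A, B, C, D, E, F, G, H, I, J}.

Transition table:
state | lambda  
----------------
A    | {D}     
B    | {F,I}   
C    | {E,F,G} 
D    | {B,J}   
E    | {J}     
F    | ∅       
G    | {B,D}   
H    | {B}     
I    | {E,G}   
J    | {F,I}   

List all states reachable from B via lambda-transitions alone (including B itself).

Start with {B}.
From B via lambda: add F, I.
From I via lambda: add E, G.
From E via lambda: add J.
From G via lambda: add D.
No new states can be added; the closed set is {B, D, E, F, G, I, J}.

{B, D, E, F, G, I, J}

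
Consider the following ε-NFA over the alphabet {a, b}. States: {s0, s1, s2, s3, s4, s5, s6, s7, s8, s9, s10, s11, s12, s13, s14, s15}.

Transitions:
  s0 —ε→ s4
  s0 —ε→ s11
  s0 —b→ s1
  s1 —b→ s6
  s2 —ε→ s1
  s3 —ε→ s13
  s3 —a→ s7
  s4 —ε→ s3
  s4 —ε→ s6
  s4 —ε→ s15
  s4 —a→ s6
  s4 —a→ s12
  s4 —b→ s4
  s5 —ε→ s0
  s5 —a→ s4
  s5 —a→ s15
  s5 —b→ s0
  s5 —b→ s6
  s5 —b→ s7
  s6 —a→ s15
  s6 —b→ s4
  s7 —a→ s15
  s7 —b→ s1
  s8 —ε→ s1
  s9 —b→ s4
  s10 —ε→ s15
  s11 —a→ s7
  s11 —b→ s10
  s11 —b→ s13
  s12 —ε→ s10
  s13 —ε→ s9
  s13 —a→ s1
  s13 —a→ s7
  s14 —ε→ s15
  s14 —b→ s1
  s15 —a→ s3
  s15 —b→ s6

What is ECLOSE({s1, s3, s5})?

Start with {s1, s3, s5}.
From s3 via ε: add s13.
From s5 via ε: add s0.
From s0 via ε: add s4, s11.
From s13 via ε: add s9.
From s4 via ε: add s6, s15.
No new states can be added; the closed set is {s0, s1, s3, s4, s5, s6, s9, s11, s13, s15}.

{s0, s1, s3, s4, s5, s6, s9, s11, s13, s15}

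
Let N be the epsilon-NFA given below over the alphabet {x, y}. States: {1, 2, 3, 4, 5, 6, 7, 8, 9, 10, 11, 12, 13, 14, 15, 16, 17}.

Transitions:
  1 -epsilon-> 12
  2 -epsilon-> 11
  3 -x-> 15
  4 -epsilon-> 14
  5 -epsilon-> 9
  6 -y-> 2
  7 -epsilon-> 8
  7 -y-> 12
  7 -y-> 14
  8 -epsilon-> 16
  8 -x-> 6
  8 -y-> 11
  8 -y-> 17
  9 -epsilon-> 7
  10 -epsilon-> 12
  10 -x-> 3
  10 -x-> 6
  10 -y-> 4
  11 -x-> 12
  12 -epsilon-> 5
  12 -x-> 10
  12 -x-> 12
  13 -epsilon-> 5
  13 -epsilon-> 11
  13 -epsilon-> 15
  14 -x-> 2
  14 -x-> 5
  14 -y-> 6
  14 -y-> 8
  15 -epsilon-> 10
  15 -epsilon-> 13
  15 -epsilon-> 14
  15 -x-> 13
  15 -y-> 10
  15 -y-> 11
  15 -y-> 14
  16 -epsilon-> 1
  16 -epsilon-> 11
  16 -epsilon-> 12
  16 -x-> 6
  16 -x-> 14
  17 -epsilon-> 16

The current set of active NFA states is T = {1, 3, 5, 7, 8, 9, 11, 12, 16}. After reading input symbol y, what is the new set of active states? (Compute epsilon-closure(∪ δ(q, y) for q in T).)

7 on y → {12, 14}.
8 on y → {11, 17}.
No y-transition from 1, 3, 5, 9, 11, 12, 16.
Union after reading y: {11, 12, 14, 17}.
Now take the epsilon-closure:
From 12 via epsilon: add 5.
From 17 via epsilon: add 16.
From 5 via epsilon: add 9.
From 16 via epsilon: add 1.
From 9 via epsilon: add 7.
From 7 via epsilon: add 8.
No new states can be added; the closed set is {1, 5, 7, 8, 9, 11, 12, 14, 16, 17}.

{1, 5, 7, 8, 9, 11, 12, 14, 16, 17}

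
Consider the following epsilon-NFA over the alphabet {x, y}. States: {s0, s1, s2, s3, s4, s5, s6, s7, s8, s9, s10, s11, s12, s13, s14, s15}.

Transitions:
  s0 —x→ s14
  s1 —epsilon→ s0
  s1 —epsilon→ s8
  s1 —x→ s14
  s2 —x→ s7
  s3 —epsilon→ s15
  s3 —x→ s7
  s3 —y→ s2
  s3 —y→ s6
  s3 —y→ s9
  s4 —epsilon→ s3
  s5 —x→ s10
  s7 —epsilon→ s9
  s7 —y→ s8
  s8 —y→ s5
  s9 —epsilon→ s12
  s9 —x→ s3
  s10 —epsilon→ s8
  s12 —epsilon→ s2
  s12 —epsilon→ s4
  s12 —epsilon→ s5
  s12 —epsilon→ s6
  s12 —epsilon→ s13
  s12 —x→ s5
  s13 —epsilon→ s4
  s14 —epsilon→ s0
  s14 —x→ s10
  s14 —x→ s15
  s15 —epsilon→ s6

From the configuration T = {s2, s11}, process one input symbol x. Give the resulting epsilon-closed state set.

s2 on x → {s7}.
No x-transition from s11.
Union after reading x: {s7}.
Now take the epsilon-closure:
From s7 via epsilon: add s9.
From s9 via epsilon: add s12.
From s12 via epsilon: add s2, s4, s5, s6, s13.
From s4 via epsilon: add s3.
From s3 via epsilon: add s15.
No new states can be added; the closed set is {s2, s3, s4, s5, s6, s7, s9, s12, s13, s15}.

{s2, s3, s4, s5, s6, s7, s9, s12, s13, s15}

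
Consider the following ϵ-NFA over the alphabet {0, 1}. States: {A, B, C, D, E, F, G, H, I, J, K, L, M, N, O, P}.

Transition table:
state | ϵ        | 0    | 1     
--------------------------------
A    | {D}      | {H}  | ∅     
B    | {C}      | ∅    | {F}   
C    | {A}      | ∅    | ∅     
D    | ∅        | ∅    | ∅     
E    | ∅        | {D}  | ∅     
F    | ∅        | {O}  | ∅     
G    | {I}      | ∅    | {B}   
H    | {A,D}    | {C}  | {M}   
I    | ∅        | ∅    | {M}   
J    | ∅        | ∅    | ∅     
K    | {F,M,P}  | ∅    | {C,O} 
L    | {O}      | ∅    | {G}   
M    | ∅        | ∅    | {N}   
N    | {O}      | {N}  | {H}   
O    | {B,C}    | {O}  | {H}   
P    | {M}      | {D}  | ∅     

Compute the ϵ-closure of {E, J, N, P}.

{A, B, C, D, E, J, M, N, O, P}

Start with {E, J, N, P}.
From N via ϵ: add O.
From P via ϵ: add M.
From O via ϵ: add B, C.
From C via ϵ: add A.
From A via ϵ: add D.
No new states can be added; the closed set is {A, B, C, D, E, J, M, N, O, P}.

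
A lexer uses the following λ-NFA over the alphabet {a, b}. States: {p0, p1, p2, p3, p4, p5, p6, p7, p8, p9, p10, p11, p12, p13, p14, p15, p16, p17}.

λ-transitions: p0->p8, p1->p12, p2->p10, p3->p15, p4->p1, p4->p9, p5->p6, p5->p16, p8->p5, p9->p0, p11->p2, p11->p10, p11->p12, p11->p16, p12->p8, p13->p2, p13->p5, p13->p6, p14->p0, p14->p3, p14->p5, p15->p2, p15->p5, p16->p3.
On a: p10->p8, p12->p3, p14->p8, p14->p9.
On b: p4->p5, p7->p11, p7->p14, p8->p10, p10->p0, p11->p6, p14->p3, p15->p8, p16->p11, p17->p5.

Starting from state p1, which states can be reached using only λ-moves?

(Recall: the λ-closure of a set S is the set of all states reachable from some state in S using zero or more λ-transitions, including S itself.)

{p1, p2, p3, p5, p6, p8, p10, p12, p15, p16}

Start with {p1}.
From p1 via λ: add p12.
From p12 via λ: add p8.
From p8 via λ: add p5.
From p5 via λ: add p6, p16.
From p16 via λ: add p3.
From p3 via λ: add p15.
From p15 via λ: add p2.
From p2 via λ: add p10.
No new states can be added; the closed set is {p1, p2, p3, p5, p6, p8, p10, p12, p15, p16}.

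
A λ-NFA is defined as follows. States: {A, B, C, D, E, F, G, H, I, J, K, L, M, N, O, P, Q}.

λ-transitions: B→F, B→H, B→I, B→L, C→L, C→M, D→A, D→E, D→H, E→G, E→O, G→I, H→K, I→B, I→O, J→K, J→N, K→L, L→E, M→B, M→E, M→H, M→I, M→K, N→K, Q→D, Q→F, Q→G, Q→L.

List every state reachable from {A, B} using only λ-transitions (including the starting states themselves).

{A, B, E, F, G, H, I, K, L, O}

Start with {A, B}.
From B via λ: add F, H, I, L.
From H via λ: add K.
From I via λ: add O.
From L via λ: add E.
From E via λ: add G.
No new states can be added; the closed set is {A, B, E, F, G, H, I, K, L, O}.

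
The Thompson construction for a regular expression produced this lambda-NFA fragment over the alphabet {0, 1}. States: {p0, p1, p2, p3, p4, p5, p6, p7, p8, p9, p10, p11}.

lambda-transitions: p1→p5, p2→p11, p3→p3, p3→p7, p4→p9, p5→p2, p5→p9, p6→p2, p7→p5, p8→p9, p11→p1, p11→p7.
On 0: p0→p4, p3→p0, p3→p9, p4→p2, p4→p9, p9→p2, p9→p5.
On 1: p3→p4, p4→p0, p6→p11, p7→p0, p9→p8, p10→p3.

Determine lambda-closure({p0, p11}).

Start with {p0, p11}.
From p11 via lambda: add p1, p7.
From p1 via lambda: add p5.
From p5 via lambda: add p2, p9.
No new states can be added; the closed set is {p0, p1, p2, p5, p7, p9, p11}.

{p0, p1, p2, p5, p7, p9, p11}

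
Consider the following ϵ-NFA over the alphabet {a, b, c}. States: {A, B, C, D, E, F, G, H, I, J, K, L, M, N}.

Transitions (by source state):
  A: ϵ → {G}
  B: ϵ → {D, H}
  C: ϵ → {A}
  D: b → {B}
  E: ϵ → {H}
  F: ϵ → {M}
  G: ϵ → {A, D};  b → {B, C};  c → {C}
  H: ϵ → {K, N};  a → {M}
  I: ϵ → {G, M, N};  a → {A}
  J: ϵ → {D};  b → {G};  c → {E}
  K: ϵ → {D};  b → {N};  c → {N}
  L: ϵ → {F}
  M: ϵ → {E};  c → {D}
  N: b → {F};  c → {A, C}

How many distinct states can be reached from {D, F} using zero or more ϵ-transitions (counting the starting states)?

7

Start with {D, F}.
From F via ϵ: add M.
From M via ϵ: add E.
From E via ϵ: add H.
From H via ϵ: add K, N.
ϵ-closure = {D, E, F, H, K, M, N}, which has 7 states.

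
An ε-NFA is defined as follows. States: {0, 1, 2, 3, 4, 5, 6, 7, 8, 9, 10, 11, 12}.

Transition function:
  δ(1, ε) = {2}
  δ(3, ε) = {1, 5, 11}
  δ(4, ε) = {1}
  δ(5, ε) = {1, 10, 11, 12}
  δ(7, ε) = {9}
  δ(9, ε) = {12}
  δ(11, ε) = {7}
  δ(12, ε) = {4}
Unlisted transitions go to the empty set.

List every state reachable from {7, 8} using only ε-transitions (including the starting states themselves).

Start with {7, 8}.
From 7 via ε: add 9.
From 9 via ε: add 12.
From 12 via ε: add 4.
From 4 via ε: add 1.
From 1 via ε: add 2.
No new states can be added; the closed set is {1, 2, 4, 7, 8, 9, 12}.

{1, 2, 4, 7, 8, 9, 12}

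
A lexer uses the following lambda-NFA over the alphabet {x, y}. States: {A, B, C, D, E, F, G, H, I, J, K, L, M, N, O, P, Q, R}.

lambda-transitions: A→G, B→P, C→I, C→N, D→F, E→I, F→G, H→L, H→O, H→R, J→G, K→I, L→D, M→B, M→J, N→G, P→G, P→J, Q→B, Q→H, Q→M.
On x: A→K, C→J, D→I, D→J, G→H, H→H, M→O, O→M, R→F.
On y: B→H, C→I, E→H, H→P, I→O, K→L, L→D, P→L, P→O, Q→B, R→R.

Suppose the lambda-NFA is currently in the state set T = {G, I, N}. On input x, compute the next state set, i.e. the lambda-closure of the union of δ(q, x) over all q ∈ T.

{D, F, G, H, L, O, R}

G on x → {H}.
No x-transition from I, N.
Union after reading x: {H}.
Now take the lambda-closure:
From H via lambda: add L, O, R.
From L via lambda: add D.
From D via lambda: add F.
From F via lambda: add G.
No new states can be added; the closed set is {D, F, G, H, L, O, R}.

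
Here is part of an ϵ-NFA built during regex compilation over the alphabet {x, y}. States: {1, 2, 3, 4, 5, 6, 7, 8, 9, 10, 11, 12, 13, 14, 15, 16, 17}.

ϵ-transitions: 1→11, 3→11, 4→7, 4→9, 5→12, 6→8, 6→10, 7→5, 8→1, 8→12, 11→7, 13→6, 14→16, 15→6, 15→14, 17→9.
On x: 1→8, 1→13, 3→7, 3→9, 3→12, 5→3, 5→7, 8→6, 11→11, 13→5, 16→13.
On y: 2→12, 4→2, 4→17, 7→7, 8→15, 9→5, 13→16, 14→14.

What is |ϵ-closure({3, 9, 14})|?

Start with {3, 9, 14}.
From 3 via ϵ: add 11.
From 14 via ϵ: add 16.
From 11 via ϵ: add 7.
From 7 via ϵ: add 5.
From 5 via ϵ: add 12.
ϵ-closure = {3, 5, 7, 9, 11, 12, 14, 16}, which has 8 states.

8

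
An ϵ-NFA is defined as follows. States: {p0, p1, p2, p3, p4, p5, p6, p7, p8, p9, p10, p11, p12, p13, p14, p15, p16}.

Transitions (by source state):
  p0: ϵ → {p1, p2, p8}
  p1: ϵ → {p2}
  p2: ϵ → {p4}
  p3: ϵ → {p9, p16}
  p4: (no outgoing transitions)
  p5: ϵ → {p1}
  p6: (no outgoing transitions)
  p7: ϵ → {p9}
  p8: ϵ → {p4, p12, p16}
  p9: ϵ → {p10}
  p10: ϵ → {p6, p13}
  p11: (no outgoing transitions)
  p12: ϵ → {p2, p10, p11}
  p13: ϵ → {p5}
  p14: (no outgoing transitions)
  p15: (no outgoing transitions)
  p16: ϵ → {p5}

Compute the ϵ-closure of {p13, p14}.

{p1, p2, p4, p5, p13, p14}

Start with {p13, p14}.
From p13 via ϵ: add p5.
From p5 via ϵ: add p1.
From p1 via ϵ: add p2.
From p2 via ϵ: add p4.
No new states can be added; the closed set is {p1, p2, p4, p5, p13, p14}.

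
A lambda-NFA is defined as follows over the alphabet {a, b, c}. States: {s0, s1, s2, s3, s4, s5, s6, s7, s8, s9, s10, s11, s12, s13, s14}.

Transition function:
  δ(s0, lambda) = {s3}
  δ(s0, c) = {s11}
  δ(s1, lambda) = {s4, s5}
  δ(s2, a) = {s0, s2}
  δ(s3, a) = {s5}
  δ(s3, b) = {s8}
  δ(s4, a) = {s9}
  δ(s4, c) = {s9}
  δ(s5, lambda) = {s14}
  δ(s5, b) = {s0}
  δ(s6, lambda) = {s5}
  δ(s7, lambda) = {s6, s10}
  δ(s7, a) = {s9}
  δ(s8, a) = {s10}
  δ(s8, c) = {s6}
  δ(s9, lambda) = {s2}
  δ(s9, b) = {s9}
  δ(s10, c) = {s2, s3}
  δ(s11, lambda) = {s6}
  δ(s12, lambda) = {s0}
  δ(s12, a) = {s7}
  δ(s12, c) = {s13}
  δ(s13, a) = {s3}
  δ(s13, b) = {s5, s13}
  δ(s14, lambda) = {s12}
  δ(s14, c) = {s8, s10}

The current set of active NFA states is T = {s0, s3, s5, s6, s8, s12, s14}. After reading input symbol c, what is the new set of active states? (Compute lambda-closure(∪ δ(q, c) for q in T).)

{s0, s3, s5, s6, s8, s10, s11, s12, s13, s14}

s0 on c → {s11}.
s8 on c → {s6}.
s12 on c → {s13}.
s14 on c → {s8, s10}.
No c-transition from s3, s5, s6.
Union after reading c: {s6, s8, s10, s11, s13}.
Now take the lambda-closure:
From s6 via lambda: add s5.
From s5 via lambda: add s14.
From s14 via lambda: add s12.
From s12 via lambda: add s0.
From s0 via lambda: add s3.
No new states can be added; the closed set is {s0, s3, s5, s6, s8, s10, s11, s12, s13, s14}.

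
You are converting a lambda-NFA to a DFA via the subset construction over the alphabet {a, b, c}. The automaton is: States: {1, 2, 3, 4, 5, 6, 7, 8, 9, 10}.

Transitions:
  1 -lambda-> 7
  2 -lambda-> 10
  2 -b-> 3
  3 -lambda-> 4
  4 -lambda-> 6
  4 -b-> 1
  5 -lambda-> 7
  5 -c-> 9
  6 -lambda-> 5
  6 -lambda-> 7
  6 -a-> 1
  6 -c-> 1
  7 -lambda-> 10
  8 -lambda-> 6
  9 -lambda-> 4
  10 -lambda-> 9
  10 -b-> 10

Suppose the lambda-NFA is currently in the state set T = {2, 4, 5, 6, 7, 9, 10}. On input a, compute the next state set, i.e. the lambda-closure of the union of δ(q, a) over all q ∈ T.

6 on a → {1}.
No a-transition from 2, 4, 5, 7, 9, 10.
Union after reading a: {1}.
Now take the lambda-closure:
From 1 via lambda: add 7.
From 7 via lambda: add 10.
From 10 via lambda: add 9.
From 9 via lambda: add 4.
From 4 via lambda: add 6.
From 6 via lambda: add 5.
No new states can be added; the closed set is {1, 4, 5, 6, 7, 9, 10}.

{1, 4, 5, 6, 7, 9, 10}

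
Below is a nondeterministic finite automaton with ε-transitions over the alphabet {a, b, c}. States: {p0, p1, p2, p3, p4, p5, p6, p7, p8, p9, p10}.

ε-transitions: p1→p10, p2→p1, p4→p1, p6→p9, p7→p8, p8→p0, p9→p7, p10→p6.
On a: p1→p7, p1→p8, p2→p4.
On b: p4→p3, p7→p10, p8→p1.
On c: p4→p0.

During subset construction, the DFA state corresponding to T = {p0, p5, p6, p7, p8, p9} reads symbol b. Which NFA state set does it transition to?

{p0, p1, p6, p7, p8, p9, p10}

p7 on b → {p10}.
p8 on b → {p1}.
No b-transition from p0, p5, p6, p9.
Union after reading b: {p1, p10}.
Now take the ε-closure:
From p10 via ε: add p6.
From p6 via ε: add p9.
From p9 via ε: add p7.
From p7 via ε: add p8.
From p8 via ε: add p0.
No new states can be added; the closed set is {p0, p1, p6, p7, p8, p9, p10}.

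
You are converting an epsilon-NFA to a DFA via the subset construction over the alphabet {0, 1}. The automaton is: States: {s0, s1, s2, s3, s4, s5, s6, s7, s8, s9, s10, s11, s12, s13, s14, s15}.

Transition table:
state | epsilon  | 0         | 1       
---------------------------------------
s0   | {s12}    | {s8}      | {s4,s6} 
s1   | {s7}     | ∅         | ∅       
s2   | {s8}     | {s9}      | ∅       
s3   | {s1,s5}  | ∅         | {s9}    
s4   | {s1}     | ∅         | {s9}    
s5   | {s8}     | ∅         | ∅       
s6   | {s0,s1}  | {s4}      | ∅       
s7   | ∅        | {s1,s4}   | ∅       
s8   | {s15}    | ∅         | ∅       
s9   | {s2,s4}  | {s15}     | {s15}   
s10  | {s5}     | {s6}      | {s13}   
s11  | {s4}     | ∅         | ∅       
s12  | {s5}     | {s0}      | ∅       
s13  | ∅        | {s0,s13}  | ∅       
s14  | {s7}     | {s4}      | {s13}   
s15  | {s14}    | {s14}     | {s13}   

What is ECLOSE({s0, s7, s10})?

{s0, s5, s7, s8, s10, s12, s14, s15}

Start with {s0, s7, s10}.
From s0 via epsilon: add s12.
From s10 via epsilon: add s5.
From s5 via epsilon: add s8.
From s8 via epsilon: add s15.
From s15 via epsilon: add s14.
No new states can be added; the closed set is {s0, s5, s7, s8, s10, s12, s14, s15}.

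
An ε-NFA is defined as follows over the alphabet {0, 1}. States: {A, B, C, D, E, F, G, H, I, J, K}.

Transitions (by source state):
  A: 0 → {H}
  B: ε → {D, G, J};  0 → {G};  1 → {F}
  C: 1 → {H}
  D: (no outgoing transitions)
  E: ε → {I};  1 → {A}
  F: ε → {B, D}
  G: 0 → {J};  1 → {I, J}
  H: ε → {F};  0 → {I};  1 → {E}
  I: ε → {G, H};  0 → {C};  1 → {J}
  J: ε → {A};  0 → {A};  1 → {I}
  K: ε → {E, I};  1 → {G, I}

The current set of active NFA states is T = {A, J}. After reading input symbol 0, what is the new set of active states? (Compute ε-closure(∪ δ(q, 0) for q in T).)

A on 0 → {H}.
J on 0 → {A}.
Union after reading 0: {A, H}.
Now take the ε-closure:
From H via ε: add F.
From F via ε: add B, D.
From B via ε: add G, J.
No new states can be added; the closed set is {A, B, D, F, G, H, J}.

{A, B, D, F, G, H, J}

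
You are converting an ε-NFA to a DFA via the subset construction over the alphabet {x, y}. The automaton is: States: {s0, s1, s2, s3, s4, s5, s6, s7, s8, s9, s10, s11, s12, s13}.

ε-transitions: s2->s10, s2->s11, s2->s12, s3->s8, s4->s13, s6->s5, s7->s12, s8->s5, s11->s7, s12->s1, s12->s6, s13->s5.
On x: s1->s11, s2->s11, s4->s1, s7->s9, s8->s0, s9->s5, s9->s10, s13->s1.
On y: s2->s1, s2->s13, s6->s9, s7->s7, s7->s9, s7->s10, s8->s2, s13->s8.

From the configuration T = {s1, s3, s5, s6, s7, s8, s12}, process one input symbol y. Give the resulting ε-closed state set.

{s1, s2, s5, s6, s7, s9, s10, s11, s12}

s6 on y → {s9}.
s7 on y → {s7, s9, s10}.
s8 on y → {s2}.
No y-transition from s1, s3, s5, s12.
Union after reading y: {s2, s7, s9, s10}.
Now take the ε-closure:
From s2 via ε: add s11, s12.
From s12 via ε: add s1, s6.
From s6 via ε: add s5.
No new states can be added; the closed set is {s1, s2, s5, s6, s7, s9, s10, s11, s12}.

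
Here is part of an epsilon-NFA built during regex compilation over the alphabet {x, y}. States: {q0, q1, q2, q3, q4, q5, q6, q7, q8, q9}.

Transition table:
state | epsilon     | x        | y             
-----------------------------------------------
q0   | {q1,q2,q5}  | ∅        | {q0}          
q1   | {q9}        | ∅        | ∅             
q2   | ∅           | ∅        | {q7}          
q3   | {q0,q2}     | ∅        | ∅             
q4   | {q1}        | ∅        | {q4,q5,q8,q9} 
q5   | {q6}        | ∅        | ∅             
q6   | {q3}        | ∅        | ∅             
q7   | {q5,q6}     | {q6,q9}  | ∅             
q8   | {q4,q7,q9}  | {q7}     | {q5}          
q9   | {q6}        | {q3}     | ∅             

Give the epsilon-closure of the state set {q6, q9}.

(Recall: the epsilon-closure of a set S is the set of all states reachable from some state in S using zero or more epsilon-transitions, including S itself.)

Start with {q6, q9}.
From q6 via epsilon: add q3.
From q3 via epsilon: add q0, q2.
From q0 via epsilon: add q1, q5.
No new states can be added; the closed set is {q0, q1, q2, q3, q5, q6, q9}.

{q0, q1, q2, q3, q5, q6, q9}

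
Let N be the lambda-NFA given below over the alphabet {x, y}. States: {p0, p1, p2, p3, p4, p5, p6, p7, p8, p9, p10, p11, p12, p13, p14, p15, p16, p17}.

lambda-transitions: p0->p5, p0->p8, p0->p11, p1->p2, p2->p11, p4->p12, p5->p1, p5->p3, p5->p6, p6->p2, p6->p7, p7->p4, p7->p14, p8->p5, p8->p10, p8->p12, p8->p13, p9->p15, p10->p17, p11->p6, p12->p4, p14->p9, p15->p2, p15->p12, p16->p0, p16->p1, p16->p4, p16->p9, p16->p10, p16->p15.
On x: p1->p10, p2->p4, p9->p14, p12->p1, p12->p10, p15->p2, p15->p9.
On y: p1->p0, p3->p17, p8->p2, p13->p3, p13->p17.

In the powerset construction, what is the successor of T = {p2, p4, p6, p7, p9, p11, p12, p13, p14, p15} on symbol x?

{p1, p2, p4, p6, p7, p9, p10, p11, p12, p14, p15, p17}

p2 on x → {p4}.
p9 on x → {p14}.
p12 on x → {p1, p10}.
p15 on x → {p2, p9}.
No x-transition from p4, p6, p7, p11, p13, p14.
Union after reading x: {p1, p2, p4, p9, p10, p14}.
Now take the lambda-closure:
From p2 via lambda: add p11.
From p4 via lambda: add p12.
From p9 via lambda: add p15.
From p10 via lambda: add p17.
From p11 via lambda: add p6.
From p6 via lambda: add p7.
No new states can be added; the closed set is {p1, p2, p4, p6, p7, p9, p10, p11, p12, p14, p15, p17}.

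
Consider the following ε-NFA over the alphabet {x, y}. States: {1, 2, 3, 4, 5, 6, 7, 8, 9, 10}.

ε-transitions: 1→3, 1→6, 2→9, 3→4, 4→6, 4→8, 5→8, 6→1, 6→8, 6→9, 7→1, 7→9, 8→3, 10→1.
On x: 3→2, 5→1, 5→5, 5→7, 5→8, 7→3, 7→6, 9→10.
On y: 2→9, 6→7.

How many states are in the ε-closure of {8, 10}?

7

Start with {8, 10}.
From 8 via ε: add 3.
From 10 via ε: add 1.
From 1 via ε: add 6.
From 3 via ε: add 4.
From 6 via ε: add 9.
ε-closure = {1, 3, 4, 6, 8, 9, 10}, which has 7 states.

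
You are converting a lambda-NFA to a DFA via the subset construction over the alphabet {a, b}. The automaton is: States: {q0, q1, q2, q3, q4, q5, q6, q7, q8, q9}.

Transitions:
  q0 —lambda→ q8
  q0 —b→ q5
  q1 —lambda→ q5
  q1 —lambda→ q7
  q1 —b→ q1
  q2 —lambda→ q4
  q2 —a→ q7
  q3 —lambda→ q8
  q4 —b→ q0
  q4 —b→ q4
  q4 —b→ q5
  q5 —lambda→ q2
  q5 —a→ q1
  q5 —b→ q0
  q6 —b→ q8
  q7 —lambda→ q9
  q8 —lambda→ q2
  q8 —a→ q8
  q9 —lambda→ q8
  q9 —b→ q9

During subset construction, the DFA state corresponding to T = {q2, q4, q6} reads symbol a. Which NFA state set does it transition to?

{q2, q4, q7, q8, q9}

q2 on a → {q7}.
No a-transition from q4, q6.
Union after reading a: {q7}.
Now take the lambda-closure:
From q7 via lambda: add q9.
From q9 via lambda: add q8.
From q8 via lambda: add q2.
From q2 via lambda: add q4.
No new states can be added; the closed set is {q2, q4, q7, q8, q9}.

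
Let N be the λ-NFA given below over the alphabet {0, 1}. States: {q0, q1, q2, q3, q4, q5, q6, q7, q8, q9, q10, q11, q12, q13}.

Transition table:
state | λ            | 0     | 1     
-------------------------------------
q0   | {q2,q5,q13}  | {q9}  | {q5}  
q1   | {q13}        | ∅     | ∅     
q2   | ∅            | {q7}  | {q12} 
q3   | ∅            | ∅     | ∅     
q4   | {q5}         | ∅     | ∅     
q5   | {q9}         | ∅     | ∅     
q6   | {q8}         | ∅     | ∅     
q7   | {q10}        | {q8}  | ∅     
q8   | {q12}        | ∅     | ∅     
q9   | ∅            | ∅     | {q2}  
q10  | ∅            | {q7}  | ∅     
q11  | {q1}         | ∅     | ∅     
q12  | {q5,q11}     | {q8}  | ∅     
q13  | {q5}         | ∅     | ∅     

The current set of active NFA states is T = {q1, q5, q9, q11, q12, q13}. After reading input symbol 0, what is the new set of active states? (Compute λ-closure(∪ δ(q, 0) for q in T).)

q12 on 0 → {q8}.
No 0-transition from q1, q5, q9, q11, q13.
Union after reading 0: {q8}.
Now take the λ-closure:
From q8 via λ: add q12.
From q12 via λ: add q5, q11.
From q5 via λ: add q9.
From q11 via λ: add q1.
From q1 via λ: add q13.
No new states can be added; the closed set is {q1, q5, q8, q9, q11, q12, q13}.

{q1, q5, q8, q9, q11, q12, q13}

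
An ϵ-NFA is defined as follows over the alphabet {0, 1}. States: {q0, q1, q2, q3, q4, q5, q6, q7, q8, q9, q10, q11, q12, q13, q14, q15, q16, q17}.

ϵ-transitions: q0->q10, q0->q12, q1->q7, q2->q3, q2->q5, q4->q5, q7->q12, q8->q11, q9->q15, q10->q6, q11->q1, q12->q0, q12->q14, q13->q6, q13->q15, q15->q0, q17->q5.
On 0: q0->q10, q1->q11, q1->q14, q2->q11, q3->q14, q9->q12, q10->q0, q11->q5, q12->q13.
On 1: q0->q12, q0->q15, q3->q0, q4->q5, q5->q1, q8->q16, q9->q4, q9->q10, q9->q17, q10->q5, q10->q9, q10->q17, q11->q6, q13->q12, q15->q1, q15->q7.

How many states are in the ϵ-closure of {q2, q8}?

Start with {q2, q8}.
From q2 via ϵ: add q3, q5.
From q8 via ϵ: add q11.
From q11 via ϵ: add q1.
From q1 via ϵ: add q7.
From q7 via ϵ: add q12.
From q12 via ϵ: add q0, q14.
From q0 via ϵ: add q10.
From q10 via ϵ: add q6.
ϵ-closure = {q0, q1, q2, q3, q5, q6, q7, q8, q10, q11, q12, q14}, which has 12 states.

12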